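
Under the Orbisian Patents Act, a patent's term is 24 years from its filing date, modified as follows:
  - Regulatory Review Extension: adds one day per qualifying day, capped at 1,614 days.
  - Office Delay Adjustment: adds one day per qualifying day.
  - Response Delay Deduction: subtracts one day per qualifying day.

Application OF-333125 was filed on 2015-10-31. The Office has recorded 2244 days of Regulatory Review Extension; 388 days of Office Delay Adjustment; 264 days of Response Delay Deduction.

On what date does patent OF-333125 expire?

Base term: filing date + 24 years → 31 October 2039.
Regulatory Review Extension: 2244 days claimed exceeds the 1614-day cap, so +1614 days → 1 April 2044.
Office Delay Adjustment: +388 days → 24 April 2045.
Response Delay Deduction: −264 days → 3 August 2044.

2044-08-03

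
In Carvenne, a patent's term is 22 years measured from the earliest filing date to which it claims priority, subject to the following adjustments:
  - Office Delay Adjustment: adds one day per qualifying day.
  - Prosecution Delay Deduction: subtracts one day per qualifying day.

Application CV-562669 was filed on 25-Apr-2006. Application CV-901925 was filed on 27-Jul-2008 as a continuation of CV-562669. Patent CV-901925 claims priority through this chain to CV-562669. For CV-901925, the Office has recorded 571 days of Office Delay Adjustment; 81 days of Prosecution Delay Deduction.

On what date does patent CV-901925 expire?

2029-08-28

Earliest priority filing: 25 April 2006.
Base term: 25 April 2006 + 22 years → 25 April 2028.
Office Delay Adjustment: +571 days → 17 November 2029.
Prosecution Delay Deduction: −81 days → 28 August 2029.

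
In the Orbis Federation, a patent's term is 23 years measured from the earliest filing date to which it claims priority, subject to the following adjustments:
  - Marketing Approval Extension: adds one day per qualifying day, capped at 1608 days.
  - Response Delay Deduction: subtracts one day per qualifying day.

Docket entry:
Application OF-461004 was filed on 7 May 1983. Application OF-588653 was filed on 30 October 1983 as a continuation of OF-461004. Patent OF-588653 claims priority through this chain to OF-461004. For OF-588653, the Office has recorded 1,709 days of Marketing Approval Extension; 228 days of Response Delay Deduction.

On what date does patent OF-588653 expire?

February 15, 2010

Earliest priority filing: 7 May 1983.
Base term: 7 May 1983 + 23 years → 7 May 2006.
Marketing Approval Extension: 1709 days claimed exceeds the 1608-day cap, so +1608 days → 1 October 2010.
Response Delay Deduction: −228 days → 15 February 2010.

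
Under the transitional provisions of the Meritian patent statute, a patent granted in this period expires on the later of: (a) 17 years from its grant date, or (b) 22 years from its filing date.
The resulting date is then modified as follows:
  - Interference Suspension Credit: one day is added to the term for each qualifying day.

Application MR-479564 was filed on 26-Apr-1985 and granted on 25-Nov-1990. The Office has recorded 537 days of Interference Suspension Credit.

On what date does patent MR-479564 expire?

(a) grant + 17 years → 25 November 2007.
(b) filing + 22 years → 26 April 2007.
Later of the two: 25 November 2007.
Interference Suspension Credit: +537 days → 15 May 2009.

May 15, 2009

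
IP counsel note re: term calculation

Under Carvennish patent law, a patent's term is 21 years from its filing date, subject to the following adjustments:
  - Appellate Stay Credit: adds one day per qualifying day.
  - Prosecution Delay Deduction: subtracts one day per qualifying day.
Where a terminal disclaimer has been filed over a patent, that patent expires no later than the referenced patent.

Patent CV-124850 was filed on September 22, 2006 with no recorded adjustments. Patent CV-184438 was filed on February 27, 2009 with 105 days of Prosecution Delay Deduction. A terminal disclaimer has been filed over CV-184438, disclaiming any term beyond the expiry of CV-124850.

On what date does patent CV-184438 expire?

Natural term of CV-184438:
  Base: filing + 21 years → 27 February 2030.
  Prosecution Delay Deduction: −105 days → 14 November 2029.
Expiry of referenced patent CV-124850:
  Base: filing + 21 years → 22 September 2027.
Terminal disclaimer: CV-184438 expires on the earlier of 14 November 2029 and 22 September 2027.

2027-09-22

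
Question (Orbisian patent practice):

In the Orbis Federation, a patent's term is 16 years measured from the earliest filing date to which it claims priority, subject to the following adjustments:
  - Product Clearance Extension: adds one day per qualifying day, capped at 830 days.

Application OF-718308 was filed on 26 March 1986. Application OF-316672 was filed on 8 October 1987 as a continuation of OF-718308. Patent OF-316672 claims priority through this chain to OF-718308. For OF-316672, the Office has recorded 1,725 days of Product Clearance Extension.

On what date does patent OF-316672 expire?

Earliest priority filing: 26 March 1986.
Base term: 26 March 1986 + 16 years → 26 March 2002.
Product Clearance Extension: 1725 days claimed exceeds the 830-day cap, so +830 days → 3 July 2004.

2004-07-03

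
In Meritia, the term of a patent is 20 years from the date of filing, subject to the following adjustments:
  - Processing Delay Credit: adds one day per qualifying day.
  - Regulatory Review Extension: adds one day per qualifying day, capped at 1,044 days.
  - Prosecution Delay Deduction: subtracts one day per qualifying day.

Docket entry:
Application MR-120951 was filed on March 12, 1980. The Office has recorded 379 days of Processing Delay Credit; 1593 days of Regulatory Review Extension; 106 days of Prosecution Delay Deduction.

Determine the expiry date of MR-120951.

October 20, 2003

Base term: filing date + 20 years → 12 March 2000.
Processing Delay Credit: +379 days → 26 March 2001.
Regulatory Review Extension: 1593 days claimed exceeds the 1044-day cap, so +1044 days → 3 February 2004.
Prosecution Delay Deduction: −106 days → 20 October 2003.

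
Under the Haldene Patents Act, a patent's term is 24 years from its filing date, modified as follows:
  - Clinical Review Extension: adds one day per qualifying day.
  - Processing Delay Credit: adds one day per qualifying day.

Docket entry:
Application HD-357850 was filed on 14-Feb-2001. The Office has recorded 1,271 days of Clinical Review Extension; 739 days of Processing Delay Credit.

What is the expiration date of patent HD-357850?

Base term: filing date + 24 years → 14 February 2025.
Clinical Review Extension: +1271 days → 8 August 2028.
Processing Delay Credit: +739 days → 17 August 2030.

2030-08-17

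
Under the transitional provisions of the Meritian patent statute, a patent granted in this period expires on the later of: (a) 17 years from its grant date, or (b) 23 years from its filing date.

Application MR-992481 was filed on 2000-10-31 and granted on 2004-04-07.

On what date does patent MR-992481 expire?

October 31, 2023

(a) grant + 17 years → 7 April 2021.
(b) filing + 23 years → 31 October 2023.
Later of the two: 31 October 2023.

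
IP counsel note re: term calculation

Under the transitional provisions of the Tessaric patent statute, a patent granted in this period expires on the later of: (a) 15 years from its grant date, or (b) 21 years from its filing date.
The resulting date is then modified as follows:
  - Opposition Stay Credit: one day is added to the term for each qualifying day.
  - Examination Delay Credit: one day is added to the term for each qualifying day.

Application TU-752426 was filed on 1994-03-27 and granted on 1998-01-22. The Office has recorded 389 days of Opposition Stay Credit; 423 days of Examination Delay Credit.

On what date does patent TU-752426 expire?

(a) grant + 15 years → 22 January 2013.
(b) filing + 21 years → 27 March 2015.
Later of the two: 27 March 2015.
Opposition Stay Credit: +389 days → 19 April 2016.
Examination Delay Credit: +423 days → 16 June 2017.

2017-06-16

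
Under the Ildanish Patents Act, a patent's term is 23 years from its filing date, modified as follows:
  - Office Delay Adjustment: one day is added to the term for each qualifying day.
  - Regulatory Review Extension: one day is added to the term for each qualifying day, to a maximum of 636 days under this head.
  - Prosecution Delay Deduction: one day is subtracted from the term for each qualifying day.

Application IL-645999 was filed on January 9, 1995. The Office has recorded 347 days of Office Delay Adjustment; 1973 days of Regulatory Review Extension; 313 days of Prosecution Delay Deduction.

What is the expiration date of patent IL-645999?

2019-11-10

Base term: filing date + 23 years → 9 January 2018.
Office Delay Adjustment: +347 days → 22 December 2018.
Regulatory Review Extension: 1973 days claimed exceeds the 636-day cap, so +636 days → 18 September 2020.
Prosecution Delay Deduction: −313 days → 10 November 2019.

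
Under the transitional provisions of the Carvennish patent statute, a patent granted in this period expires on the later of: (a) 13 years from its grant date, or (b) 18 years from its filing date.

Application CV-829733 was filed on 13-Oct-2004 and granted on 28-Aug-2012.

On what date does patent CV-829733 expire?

August 28, 2025

(a) grant + 13 years → 28 August 2025.
(b) filing + 18 years → 13 October 2022.
Later of the two: 28 August 2025.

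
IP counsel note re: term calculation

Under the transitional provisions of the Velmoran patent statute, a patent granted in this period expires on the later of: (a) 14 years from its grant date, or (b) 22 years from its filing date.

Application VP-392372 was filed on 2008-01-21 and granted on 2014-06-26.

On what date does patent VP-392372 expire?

(a) grant + 14 years → 26 June 2028.
(b) filing + 22 years → 21 January 2030.
Later of the two: 21 January 2030.

2030-01-21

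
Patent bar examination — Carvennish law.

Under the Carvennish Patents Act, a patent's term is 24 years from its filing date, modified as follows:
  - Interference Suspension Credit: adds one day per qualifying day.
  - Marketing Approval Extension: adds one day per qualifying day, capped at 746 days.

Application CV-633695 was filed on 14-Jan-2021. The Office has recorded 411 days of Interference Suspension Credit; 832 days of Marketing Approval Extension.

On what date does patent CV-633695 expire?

2048-03-16

Base term: filing date + 24 years → 14 January 2045.
Interference Suspension Credit: +411 days → 1 March 2046.
Marketing Approval Extension: 832 days claimed exceeds the 746-day cap, so +746 days → 16 March 2048.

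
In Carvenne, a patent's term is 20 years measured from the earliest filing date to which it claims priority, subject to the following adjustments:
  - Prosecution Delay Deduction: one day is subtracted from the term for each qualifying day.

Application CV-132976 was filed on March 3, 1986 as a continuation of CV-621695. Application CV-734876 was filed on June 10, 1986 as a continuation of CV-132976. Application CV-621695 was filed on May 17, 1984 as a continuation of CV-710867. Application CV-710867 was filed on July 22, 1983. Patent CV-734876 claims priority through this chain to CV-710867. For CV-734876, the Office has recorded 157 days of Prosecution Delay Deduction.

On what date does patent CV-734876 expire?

Earliest priority filing: 22 July 1983.
Base term: 22 July 1983 + 20 years → 22 July 2003.
Prosecution Delay Deduction: −157 days → 15 February 2003.

2003-02-15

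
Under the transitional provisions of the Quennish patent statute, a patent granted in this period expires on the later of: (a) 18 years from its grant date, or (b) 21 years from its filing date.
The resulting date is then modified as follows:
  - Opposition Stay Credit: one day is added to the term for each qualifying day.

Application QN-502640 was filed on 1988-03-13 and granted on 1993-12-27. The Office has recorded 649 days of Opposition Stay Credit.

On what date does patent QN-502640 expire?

(a) grant + 18 years → 27 December 2011.
(b) filing + 21 years → 13 March 2009.
Later of the two: 27 December 2011.
Opposition Stay Credit: +649 days → 6 October 2013.

2013-10-06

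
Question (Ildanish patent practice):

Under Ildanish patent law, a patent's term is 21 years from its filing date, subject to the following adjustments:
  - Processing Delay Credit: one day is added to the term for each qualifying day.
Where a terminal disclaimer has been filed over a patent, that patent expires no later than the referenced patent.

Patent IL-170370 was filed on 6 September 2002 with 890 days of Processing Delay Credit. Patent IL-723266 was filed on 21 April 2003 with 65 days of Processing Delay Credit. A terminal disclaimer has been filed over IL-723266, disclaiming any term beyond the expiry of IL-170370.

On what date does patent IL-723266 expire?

Natural term of IL-723266:
  Base: filing + 21 years → 21 April 2024.
  Processing Delay Credit: +65 days → 25 June 2024.
Expiry of referenced patent IL-170370:
  Base: filing + 21 years → 6 September 2023.
  Processing Delay Credit: +890 days → 12 February 2026.
Terminal disclaimer: IL-723266 expires on the earlier of 25 June 2024 and 12 February 2026.

2024-06-25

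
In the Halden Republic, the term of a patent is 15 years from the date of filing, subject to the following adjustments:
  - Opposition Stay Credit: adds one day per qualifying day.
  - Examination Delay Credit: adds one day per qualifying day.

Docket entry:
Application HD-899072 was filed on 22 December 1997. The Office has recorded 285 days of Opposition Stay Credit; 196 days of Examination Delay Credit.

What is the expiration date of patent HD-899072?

April 17, 2014

Base term: filing date + 15 years → 22 December 2012.
Opposition Stay Credit: +285 days → 3 October 2013.
Examination Delay Credit: +196 days → 17 April 2014.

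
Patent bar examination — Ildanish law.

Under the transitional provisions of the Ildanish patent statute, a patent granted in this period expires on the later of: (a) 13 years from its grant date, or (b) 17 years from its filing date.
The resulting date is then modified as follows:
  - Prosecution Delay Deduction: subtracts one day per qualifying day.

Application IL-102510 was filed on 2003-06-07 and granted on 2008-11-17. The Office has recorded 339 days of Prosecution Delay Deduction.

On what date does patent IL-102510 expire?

December 13, 2020

(a) grant + 13 years → 17 November 2021.
(b) filing + 17 years → 7 June 2020.
Later of the two: 17 November 2021.
Prosecution Delay Deduction: −339 days → 13 December 2020.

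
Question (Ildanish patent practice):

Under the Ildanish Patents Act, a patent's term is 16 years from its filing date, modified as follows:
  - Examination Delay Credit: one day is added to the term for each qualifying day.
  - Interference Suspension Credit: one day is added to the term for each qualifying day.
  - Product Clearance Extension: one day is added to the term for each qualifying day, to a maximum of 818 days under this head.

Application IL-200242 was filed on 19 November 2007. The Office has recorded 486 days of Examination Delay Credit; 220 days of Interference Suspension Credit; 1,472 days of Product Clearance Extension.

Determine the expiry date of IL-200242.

Base term: filing date + 16 years → 19 November 2023.
Examination Delay Credit: +486 days → 19 March 2025.
Interference Suspension Credit: +220 days → 25 October 2025.
Product Clearance Extension: 1472 days claimed exceeds the 818-day cap, so +818 days → 21 January 2028.

2028-01-21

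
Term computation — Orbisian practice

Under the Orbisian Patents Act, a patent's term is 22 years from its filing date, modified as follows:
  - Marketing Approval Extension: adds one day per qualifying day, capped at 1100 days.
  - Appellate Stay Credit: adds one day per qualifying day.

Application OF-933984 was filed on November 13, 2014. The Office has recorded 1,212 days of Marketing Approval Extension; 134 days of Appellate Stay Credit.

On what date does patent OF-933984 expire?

Base term: filing date + 22 years → 13 November 2036.
Marketing Approval Extension: 1212 days claimed exceeds the 1100-day cap, so +1100 days → 18 November 2039.
Appellate Stay Credit: +134 days → 31 March 2040.

2040-03-31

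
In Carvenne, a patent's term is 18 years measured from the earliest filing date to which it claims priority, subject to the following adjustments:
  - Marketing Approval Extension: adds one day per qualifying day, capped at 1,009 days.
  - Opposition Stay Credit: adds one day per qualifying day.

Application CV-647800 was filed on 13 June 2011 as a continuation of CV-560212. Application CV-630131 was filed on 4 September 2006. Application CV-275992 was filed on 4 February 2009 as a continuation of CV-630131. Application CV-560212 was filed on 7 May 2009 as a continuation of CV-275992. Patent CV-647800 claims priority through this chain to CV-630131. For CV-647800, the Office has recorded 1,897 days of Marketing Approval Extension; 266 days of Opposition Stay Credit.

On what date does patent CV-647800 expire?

2028-03-02

Earliest priority filing: 4 September 2006.
Base term: 4 September 2006 + 18 years → 4 September 2024.
Marketing Approval Extension: 1897 days claimed exceeds the 1009-day cap, so +1009 days → 10 June 2027.
Opposition Stay Credit: +266 days → 2 March 2028.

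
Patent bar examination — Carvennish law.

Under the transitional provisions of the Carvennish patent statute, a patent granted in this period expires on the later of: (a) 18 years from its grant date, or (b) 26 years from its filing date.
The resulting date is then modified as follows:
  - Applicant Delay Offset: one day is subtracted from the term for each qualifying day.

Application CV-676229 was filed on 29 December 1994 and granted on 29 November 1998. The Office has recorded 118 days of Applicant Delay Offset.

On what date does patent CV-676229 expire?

September 2, 2020

(a) grant + 18 years → 29 November 2016.
(b) filing + 26 years → 29 December 2020.
Later of the two: 29 December 2020.
Applicant Delay Offset: −118 days → 2 September 2020.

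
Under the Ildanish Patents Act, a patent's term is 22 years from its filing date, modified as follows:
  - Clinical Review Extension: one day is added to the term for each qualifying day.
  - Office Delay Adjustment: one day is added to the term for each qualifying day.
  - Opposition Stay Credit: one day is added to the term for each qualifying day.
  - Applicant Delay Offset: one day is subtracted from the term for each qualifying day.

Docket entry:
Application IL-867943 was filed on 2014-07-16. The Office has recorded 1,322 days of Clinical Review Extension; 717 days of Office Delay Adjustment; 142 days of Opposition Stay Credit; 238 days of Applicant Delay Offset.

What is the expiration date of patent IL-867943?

2041-11-10

Base term: filing date + 22 years → 16 July 2036.
Clinical Review Extension: +1322 days → 28 February 2040.
Office Delay Adjustment: +717 days → 14 February 2042.
Opposition Stay Credit: +142 days → 6 July 2042.
Applicant Delay Offset: −238 days → 10 November 2041.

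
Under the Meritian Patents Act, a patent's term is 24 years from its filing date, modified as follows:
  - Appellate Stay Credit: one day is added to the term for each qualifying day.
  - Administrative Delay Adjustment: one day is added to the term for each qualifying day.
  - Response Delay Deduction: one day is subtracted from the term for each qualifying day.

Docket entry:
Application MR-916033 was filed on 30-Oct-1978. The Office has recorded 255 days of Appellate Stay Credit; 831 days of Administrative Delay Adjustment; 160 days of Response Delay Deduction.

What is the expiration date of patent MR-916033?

Base term: filing date + 24 years → 30 October 2002.
Appellate Stay Credit: +255 days → 12 July 2003.
Administrative Delay Adjustment: +831 days → 20 October 2005.
Response Delay Deduction: −160 days → 13 May 2005.

2005-05-13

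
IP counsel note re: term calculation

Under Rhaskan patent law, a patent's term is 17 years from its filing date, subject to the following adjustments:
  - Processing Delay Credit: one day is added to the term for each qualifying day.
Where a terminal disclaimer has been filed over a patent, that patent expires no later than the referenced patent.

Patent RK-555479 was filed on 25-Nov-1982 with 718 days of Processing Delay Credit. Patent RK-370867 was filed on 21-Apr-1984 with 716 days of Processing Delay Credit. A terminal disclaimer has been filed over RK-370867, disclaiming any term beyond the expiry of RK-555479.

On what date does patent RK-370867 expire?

Natural term of RK-370867:
  Base: filing + 17 years → 21 April 2001.
  Processing Delay Credit: +716 days → 7 April 2003.
Expiry of referenced patent RK-555479:
  Base: filing + 17 years → 25 November 1999.
  Processing Delay Credit: +718 days → 12 November 2001.
Terminal disclaimer: RK-370867 expires on the earlier of 7 April 2003 and 12 November 2001.

November 12, 2001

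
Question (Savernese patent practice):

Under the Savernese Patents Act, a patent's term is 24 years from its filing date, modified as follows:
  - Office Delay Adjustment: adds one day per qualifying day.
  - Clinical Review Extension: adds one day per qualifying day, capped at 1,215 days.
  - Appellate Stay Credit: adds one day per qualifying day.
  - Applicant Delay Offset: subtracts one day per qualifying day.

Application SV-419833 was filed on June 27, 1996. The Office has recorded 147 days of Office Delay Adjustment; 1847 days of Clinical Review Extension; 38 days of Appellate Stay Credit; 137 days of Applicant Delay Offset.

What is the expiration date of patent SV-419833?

December 12, 2023

Base term: filing date + 24 years → 27 June 2020.
Office Delay Adjustment: +147 days → 21 November 2020.
Clinical Review Extension: 1847 days claimed exceeds the 1215-day cap, so +1215 days → 20 March 2024.
Appellate Stay Credit: +38 days → 27 April 2024.
Applicant Delay Offset: −137 days → 12 December 2023.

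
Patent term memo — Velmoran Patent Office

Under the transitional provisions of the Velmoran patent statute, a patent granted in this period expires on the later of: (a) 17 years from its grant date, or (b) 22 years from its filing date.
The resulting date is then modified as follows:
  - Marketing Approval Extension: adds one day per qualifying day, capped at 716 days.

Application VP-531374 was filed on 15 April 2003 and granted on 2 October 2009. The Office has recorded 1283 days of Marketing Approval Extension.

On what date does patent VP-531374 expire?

(a) grant + 17 years → 2 October 2026.
(b) filing + 22 years → 15 April 2025.
Later of the two: 2 October 2026.
Marketing Approval Extension: 1283 days claimed exceeds the 716-day cap, so +716 days → 17 September 2028.

September 17, 2028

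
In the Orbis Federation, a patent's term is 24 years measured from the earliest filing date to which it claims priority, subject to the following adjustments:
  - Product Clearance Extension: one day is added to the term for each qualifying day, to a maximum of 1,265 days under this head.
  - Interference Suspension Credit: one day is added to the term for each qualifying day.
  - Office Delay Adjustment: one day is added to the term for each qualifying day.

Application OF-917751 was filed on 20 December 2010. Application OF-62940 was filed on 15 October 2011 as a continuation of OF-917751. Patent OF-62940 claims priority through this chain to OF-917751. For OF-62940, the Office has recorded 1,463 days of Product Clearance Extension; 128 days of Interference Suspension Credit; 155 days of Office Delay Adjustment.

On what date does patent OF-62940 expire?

March 17, 2039

Earliest priority filing: 20 December 2010.
Base term: 20 December 2010 + 24 years → 20 December 2034.
Product Clearance Extension: 1463 days claimed exceeds the 1265-day cap, so +1265 days → 7 June 2038.
Interference Suspension Credit: +128 days → 13 October 2038.
Office Delay Adjustment: +155 days → 17 March 2039.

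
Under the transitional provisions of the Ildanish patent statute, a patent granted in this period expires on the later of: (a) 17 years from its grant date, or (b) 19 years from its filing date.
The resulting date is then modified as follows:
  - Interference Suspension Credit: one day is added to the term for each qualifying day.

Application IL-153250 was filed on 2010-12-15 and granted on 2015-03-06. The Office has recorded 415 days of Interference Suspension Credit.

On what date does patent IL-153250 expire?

2033-04-25

(a) grant + 17 years → 6 March 2032.
(b) filing + 19 years → 15 December 2029.
Later of the two: 6 March 2032.
Interference Suspension Credit: +415 days → 25 April 2033.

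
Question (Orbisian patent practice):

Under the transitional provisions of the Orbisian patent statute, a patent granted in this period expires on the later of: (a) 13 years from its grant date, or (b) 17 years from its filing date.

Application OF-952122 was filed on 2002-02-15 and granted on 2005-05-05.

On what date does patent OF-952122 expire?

February 15, 2019

(a) grant + 13 years → 5 May 2018.
(b) filing + 17 years → 15 February 2019.
Later of the two: 15 February 2019.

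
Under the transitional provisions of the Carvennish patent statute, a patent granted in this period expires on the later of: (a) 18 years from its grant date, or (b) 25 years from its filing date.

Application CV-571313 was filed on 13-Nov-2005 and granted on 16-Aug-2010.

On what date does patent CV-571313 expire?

November 13, 2030

(a) grant + 18 years → 16 August 2028.
(b) filing + 25 years → 13 November 2030.
Later of the two: 13 November 2030.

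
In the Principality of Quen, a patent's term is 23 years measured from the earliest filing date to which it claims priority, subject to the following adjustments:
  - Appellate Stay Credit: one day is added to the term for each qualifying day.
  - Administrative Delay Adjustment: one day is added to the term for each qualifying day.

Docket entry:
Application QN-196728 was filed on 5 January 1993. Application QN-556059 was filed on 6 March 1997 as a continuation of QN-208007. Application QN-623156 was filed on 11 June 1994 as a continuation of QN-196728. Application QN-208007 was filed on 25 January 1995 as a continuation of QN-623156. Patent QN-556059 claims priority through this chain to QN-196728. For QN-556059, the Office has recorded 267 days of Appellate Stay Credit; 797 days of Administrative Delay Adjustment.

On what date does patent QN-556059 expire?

2018-12-04

Earliest priority filing: 5 January 1993.
Base term: 5 January 1993 + 23 years → 5 January 2016.
Appellate Stay Credit: +267 days → 28 September 2016.
Administrative Delay Adjustment: +797 days → 4 December 2018.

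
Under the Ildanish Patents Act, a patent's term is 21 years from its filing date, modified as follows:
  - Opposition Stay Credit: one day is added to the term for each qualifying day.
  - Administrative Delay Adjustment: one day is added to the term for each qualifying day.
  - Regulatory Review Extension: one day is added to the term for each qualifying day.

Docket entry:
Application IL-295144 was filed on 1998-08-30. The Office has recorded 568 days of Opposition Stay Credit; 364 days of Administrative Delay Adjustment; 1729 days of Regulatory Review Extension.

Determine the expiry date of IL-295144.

Base term: filing date + 21 years → 30 August 2019.
Opposition Stay Credit: +568 days → 20 March 2021.
Administrative Delay Adjustment: +364 days → 19 March 2022.
Regulatory Review Extension: +1729 days → 12 December 2026.

2026-12-12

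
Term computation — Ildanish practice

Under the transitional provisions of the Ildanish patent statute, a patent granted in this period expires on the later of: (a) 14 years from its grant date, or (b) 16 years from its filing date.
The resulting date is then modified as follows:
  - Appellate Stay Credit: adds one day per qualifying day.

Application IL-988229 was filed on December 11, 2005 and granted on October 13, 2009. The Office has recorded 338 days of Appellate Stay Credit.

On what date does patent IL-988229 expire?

September 15, 2024

(a) grant + 14 years → 13 October 2023.
(b) filing + 16 years → 11 December 2021.
Later of the two: 13 October 2023.
Appellate Stay Credit: +338 days → 15 September 2024.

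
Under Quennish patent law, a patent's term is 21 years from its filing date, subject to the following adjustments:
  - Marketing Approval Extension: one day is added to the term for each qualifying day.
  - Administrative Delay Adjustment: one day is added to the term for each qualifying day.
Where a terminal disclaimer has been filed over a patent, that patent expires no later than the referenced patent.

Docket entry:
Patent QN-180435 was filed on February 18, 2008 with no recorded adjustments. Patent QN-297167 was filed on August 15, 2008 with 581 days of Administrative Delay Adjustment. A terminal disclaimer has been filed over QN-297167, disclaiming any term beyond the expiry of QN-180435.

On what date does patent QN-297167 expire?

Natural term of QN-297167:
  Base: filing + 21 years → 15 August 2029.
  Administrative Delay Adjustment: +581 days → 19 March 2031.
Expiry of referenced patent QN-180435:
  Base: filing + 21 years → 18 February 2029.
Terminal disclaimer: QN-297167 expires on the earlier of 19 March 2031 and 18 February 2029.

2029-02-18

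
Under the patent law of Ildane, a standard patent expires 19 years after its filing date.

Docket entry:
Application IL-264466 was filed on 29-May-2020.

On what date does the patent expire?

Filing date + 19 years → 29 May 2039.

May 29, 2039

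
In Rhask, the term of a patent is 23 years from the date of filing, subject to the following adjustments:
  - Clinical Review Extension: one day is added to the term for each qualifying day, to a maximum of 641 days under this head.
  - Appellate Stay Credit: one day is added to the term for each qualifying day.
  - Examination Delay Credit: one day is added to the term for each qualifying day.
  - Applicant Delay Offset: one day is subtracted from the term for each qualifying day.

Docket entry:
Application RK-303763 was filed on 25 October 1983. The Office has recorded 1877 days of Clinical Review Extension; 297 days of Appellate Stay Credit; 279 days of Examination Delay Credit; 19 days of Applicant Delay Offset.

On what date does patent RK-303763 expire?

February 4, 2010

Base term: filing date + 23 years → 25 October 2006.
Clinical Review Extension: 1877 days claimed exceeds the 641-day cap, so +641 days → 27 July 2008.
Appellate Stay Credit: +297 days → 20 May 2009.
Examination Delay Credit: +279 days → 23 February 2010.
Applicant Delay Offset: −19 days → 4 February 2010.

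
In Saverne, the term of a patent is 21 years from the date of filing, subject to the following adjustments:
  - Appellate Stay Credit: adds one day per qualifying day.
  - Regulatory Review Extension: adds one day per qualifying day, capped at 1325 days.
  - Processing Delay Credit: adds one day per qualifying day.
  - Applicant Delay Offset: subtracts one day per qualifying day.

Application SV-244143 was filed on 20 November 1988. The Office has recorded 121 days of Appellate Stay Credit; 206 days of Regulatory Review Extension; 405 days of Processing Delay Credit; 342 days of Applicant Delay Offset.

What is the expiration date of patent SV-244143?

December 15, 2010

Base term: filing date + 21 years → 20 November 2009.
Appellate Stay Credit: +121 days → 21 March 2010.
Regulatory Review Extension: 206 days (within the 1325-day cap) → +206 days → 13 October 2010.
Processing Delay Credit: +405 days → 22 November 2011.
Applicant Delay Offset: −342 days → 15 December 2010.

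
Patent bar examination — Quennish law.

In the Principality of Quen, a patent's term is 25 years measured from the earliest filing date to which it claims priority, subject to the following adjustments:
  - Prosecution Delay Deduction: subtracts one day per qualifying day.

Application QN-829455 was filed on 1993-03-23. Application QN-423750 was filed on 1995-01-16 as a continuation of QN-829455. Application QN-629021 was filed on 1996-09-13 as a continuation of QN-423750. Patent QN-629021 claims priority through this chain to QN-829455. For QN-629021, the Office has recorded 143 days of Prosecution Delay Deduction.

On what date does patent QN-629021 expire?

Earliest priority filing: 23 March 1993.
Base term: 23 March 1993 + 25 years → 23 March 2018.
Prosecution Delay Deduction: −143 days → 31 October 2017.

2017-10-31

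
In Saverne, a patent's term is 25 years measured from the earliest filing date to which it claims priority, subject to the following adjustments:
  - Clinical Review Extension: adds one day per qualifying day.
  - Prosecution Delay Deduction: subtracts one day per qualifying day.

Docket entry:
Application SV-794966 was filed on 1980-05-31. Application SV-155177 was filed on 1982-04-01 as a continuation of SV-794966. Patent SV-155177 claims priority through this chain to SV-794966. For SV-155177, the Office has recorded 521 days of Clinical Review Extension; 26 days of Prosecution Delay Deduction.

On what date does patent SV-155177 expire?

October 8, 2006

Earliest priority filing: 31 May 1980.
Base term: 31 May 1980 + 25 years → 31 May 2005.
Clinical Review Extension: +521 days → 3 November 2006.
Prosecution Delay Deduction: −26 days → 8 October 2006.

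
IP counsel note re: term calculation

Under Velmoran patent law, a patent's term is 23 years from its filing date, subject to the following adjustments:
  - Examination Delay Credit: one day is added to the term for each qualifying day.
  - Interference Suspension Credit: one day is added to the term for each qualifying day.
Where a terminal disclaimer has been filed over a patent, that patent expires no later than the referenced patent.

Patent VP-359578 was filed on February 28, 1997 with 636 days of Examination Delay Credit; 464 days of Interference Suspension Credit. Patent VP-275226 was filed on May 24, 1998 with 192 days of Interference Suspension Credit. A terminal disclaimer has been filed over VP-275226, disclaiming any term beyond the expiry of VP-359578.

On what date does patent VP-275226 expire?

December 2, 2021

Natural term of VP-275226:
  Base: filing + 23 years → 24 May 2021.
  Interference Suspension Credit: +192 days → 2 December 2021.
Expiry of referenced patent VP-359578:
  Base: filing + 23 years → 28 February 2020.
  Examination Delay Credit: +636 days → 25 November 2021.
  Interference Suspension Credit: +464 days → 4 March 2023.
Terminal disclaimer: VP-275226 expires on the earlier of 2 December 2021 and 4 March 2023.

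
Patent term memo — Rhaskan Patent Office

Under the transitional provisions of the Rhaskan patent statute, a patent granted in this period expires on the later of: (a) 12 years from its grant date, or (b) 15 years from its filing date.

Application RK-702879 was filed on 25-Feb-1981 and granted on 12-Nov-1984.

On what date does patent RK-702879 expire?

(a) grant + 12 years → 12 November 1996.
(b) filing + 15 years → 25 February 1996.
Later of the two: 12 November 1996.

November 12, 1996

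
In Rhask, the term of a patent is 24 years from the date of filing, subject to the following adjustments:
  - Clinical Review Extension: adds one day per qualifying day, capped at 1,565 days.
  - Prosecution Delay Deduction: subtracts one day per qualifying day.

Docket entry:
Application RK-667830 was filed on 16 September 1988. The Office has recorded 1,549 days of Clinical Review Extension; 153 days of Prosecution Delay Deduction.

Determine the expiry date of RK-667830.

Base term: filing date + 24 years → 16 September 2012.
Clinical Review Extension: 1549 days (within the 1565-day cap) → +1549 days → 13 December 2016.
Prosecution Delay Deduction: −153 days → 13 July 2016.

July 13, 2016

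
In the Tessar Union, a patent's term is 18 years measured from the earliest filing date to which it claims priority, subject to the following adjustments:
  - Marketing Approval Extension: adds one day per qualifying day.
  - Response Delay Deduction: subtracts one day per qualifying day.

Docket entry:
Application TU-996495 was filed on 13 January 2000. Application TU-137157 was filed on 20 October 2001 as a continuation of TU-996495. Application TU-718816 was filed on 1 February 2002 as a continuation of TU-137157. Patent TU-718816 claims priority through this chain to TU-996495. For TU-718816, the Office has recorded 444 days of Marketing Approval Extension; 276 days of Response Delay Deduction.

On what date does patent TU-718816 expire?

Earliest priority filing: 13 January 2000.
Base term: 13 January 2000 + 18 years → 13 January 2018.
Marketing Approval Extension: +444 days → 2 April 2019.
Response Delay Deduction: −276 days → 30 June 2018.

June 30, 2018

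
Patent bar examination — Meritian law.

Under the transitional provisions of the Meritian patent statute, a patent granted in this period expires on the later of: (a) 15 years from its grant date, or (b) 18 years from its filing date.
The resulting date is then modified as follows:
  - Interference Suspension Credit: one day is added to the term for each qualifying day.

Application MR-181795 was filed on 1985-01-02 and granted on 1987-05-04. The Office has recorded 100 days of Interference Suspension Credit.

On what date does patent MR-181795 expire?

(a) grant + 15 years → 4 May 2002.
(b) filing + 18 years → 2 January 2003.
Later of the two: 2 January 2003.
Interference Suspension Credit: +100 days → 12 April 2003.

2003-04-12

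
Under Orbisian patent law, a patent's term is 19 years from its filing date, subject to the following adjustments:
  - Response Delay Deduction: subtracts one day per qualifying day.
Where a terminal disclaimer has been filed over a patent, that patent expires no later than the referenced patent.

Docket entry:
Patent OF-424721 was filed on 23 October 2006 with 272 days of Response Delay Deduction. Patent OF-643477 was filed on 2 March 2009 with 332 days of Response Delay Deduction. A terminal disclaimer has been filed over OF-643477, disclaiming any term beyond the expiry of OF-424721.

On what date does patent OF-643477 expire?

Natural term of OF-643477:
  Base: filing + 19 years → 2 March 2028.
  Response Delay Deduction: −332 days → 5 April 2027.
Expiry of referenced patent OF-424721:
  Base: filing + 19 years → 23 October 2025.
  Response Delay Deduction: −272 days → 24 January 2025.
Terminal disclaimer: OF-643477 expires on the earlier of 5 April 2027 and 24 January 2025.

2025-01-24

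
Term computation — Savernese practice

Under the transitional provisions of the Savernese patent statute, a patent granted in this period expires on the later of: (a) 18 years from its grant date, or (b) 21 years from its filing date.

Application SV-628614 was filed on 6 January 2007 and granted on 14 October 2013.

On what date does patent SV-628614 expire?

2031-10-14

(a) grant + 18 years → 14 October 2031.
(b) filing + 21 years → 6 January 2028.
Later of the two: 14 October 2031.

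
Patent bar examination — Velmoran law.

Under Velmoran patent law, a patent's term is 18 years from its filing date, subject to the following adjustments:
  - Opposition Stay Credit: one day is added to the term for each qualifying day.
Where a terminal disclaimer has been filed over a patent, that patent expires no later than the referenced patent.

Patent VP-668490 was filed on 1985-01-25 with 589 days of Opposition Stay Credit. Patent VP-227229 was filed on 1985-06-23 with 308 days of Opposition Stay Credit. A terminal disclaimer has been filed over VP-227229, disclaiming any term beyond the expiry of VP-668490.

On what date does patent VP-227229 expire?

Natural term of VP-227229:
  Base: filing + 18 years → 23 June 2003.
  Opposition Stay Credit: +308 days → 26 April 2004.
Expiry of referenced patent VP-668490:
  Base: filing + 18 years → 25 January 2003.
  Opposition Stay Credit: +589 days → 5 September 2004.
Terminal disclaimer: VP-227229 expires on the earlier of 26 April 2004 and 5 September 2004.

2004-04-26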